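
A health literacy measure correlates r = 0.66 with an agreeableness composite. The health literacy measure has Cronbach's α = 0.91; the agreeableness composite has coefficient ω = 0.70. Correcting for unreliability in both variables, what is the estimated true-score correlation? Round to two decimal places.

r_true = r_obs / √(r_xx · r_yy) = 0.66 / √(0.91 × 0.70) = 0.66 / √0.6370 = 0.66 / 0.7981 ≈ 0.83.

0.83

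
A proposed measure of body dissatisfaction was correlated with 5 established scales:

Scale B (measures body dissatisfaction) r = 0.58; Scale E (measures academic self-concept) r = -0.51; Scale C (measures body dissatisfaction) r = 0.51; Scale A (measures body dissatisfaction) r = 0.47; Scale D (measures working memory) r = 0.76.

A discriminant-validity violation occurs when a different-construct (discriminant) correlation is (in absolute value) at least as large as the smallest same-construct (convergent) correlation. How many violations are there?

Convergent (same construct = body dissatisfaction): Scale B, Scale C, Scale A.
Smallest convergent = 0.47. Discriminant |r|: 0.51, 0.76; count ≥ 0.47 → 2.

2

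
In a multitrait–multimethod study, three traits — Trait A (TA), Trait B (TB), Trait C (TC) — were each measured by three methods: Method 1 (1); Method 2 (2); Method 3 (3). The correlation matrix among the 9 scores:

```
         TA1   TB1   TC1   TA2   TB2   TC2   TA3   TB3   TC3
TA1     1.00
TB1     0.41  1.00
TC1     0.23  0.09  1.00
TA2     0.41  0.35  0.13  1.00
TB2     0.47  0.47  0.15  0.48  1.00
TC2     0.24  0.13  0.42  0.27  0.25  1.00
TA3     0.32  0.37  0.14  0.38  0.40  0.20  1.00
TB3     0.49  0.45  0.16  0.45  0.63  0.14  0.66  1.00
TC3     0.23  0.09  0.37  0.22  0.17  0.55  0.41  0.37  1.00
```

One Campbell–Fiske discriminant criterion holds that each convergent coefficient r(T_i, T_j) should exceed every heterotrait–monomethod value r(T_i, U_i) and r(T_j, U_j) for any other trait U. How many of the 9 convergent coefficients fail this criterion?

Convergent coefficients and their comparison sets:
TA (methods 1·2): 0.41 vs {0.41, 0.48, 0.23, 0.27} → fail.
TA (methods 1·3): 0.32 vs {0.41, 0.66, 0.23, 0.41} → fail.
TA (methods 2·3): 0.38 vs {0.48, 0.66, 0.27, 0.41} → fail.
TB (methods 1·2): 0.47 vs {0.41, 0.48, 0.09, 0.25} → fail.
TB (methods 1·3): 0.45 vs {0.41, 0.66, 0.09, 0.37} → fail.
TB (methods 2·3): 0.63 vs {0.48, 0.66, 0.25, 0.37} → fail.
TC (methods 1·2): 0.42 vs {0.23, 0.27, 0.09, 0.25} → pass.
TC (methods 1·3): 0.37 vs {0.23, 0.41, 0.09, 0.37} → fail.
TC (methods 2·3): 0.55 vs {0.27, 0.41, 0.25, 0.37} → pass.
7 of 9 fail.

7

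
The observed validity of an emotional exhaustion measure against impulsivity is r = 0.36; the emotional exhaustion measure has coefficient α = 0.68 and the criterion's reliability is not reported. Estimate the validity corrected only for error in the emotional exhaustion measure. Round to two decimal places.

Single correction: r_c = r_obs / √r_xx = 0.36 / √0.68 = 0.36 / 0.8246 ≈ 0.44.

0.44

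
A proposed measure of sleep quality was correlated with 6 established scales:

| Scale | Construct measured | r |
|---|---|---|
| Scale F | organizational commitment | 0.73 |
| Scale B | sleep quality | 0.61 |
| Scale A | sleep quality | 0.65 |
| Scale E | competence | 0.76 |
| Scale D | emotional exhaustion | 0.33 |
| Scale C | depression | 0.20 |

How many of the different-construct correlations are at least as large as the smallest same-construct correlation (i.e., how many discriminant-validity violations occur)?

2

Convergent (same construct = sleep quality): Scale B, Scale A.
Smallest convergent = 0.61. Discriminant values: 0.73, 0.76, 0.33, 0.20; count ≥ 0.61 → 2.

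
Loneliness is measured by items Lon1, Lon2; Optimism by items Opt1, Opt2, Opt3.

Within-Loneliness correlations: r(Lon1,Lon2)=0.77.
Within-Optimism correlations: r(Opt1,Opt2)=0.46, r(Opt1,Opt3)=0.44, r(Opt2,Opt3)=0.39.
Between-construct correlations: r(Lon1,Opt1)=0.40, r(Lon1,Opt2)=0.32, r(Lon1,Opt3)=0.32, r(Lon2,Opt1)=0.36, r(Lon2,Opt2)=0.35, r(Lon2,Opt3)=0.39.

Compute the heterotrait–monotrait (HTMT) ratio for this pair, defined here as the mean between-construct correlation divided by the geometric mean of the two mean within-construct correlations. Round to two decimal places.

Mean between = 2.14/6 = 0.3567.
Mean within-Lon = 0.77/1 = 0.7700; mean within-Opt = 1.29/3 = 0.4300.
Geometric mean = √(0.7700 × 0.4300) = 0.5754.
HTMT = 0.3567 / 0.5754 = 0.62.

0.62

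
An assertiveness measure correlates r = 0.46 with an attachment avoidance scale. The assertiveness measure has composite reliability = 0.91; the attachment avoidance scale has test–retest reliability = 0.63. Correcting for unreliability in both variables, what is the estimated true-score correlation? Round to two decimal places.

0.61

r_true = r_obs / √(r_xx · r_yy) = 0.46 / √(0.91 × 0.63) = 0.46 / √0.5733 = 0.46 / 0.7572 ≈ 0.61.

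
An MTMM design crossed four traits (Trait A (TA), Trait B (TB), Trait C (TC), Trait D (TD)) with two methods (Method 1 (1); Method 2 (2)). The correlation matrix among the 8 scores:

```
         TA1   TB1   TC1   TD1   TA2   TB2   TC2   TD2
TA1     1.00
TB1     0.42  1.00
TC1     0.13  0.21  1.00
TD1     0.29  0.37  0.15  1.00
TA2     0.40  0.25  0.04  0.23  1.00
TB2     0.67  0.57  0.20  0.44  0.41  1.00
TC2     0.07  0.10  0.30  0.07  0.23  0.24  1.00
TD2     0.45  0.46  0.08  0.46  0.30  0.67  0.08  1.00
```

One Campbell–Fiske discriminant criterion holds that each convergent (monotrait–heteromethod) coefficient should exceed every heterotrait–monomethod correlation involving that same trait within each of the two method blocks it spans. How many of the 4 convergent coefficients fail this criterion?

Convergent coefficients and their comparison sets:
TA (methods 1·2): 0.40 vs {0.42, 0.41, 0.13, 0.23, 0.29, 0.30} → fail.
TB (methods 1·2): 0.57 vs {0.42, 0.41, 0.21, 0.24, 0.37, 0.67} → fail.
TC (methods 1·2): 0.30 vs {0.13, 0.23, 0.21, 0.24, 0.15, 0.08} → pass.
TD (methods 1·2): 0.46 vs {0.29, 0.30, 0.37, 0.67, 0.15, 0.08} → fail.
3 of 4 fail.

3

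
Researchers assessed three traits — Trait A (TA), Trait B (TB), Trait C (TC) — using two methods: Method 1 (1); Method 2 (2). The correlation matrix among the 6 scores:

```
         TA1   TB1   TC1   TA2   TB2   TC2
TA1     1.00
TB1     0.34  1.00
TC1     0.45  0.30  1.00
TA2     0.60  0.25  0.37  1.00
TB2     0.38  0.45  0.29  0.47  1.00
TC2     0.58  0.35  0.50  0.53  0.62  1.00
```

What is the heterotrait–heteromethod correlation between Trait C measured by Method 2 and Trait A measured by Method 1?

Different traits and methods: r(TC2, TA1) = 0.58.

0.58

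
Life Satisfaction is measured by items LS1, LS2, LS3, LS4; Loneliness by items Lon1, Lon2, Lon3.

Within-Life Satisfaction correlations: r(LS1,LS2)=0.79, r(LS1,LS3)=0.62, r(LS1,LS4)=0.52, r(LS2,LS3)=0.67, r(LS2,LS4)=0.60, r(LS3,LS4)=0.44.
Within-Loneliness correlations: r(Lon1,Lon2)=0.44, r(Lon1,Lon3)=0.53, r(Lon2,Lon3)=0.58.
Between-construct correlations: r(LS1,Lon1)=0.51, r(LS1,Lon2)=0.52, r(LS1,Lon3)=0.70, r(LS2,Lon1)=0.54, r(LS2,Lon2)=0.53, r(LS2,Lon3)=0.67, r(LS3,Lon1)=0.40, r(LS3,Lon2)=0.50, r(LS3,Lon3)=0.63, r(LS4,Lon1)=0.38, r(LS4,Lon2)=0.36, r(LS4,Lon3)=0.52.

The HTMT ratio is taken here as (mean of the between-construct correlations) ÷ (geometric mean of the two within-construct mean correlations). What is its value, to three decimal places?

0.932

Mean between = 6.26/12 = 0.5217.
Mean within-LS = 3.64/6 = 0.6067; mean within-Lon = 1.55/3 = 0.5167.
Geometric mean = √(0.6067 × 0.5167) = 0.5599.
HTMT = 0.5217 / 0.5599 = 0.932.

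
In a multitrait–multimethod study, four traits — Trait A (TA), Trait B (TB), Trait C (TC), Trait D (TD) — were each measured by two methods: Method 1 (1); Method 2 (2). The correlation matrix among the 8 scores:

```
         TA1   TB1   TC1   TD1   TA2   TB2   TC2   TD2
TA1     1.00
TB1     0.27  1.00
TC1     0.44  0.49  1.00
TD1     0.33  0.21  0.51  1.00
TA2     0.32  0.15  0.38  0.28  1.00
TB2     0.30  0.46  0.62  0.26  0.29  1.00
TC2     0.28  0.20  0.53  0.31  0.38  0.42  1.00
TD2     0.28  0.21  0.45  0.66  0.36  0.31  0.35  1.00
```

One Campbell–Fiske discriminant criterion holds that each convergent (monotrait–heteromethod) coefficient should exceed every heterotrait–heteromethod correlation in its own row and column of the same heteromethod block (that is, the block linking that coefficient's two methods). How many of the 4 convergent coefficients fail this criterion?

3

Checking each validity diagonal entry against its comparison values:
TA (methods 1·2): 0.32 vs {0.30, 0.15, 0.28, 0.38, 0.28, 0.28} → fail.
TB (methods 1·2): 0.46 vs {0.15, 0.30, 0.20, 0.62, 0.21, 0.26} → fail.
TC (methods 1·2): 0.53 vs {0.38, 0.28, 0.62, 0.20, 0.45, 0.31} → fail.
TD (methods 1·2): 0.66 vs {0.28, 0.28, 0.26, 0.21, 0.31, 0.45} → pass.
3 of 4 fail.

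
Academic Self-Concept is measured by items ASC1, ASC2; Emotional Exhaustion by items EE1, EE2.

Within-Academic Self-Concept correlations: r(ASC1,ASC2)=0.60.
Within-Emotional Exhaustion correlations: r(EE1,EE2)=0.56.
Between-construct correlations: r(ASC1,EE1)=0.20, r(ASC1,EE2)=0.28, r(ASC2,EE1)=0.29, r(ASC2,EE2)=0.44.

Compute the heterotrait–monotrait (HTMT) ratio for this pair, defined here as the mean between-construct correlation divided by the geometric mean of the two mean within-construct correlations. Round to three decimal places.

0.522

Mean heterotrait r = 1.21/4 = 0.3025.
Mean within-ASC = 0.60/1 = 0.6000; mean within-EE = 0.56/1 = 0.5600.
Geometric mean = √(0.6000 × 0.5600) = 0.5797.
HTMT = 0.3025 / 0.5797 = 0.522.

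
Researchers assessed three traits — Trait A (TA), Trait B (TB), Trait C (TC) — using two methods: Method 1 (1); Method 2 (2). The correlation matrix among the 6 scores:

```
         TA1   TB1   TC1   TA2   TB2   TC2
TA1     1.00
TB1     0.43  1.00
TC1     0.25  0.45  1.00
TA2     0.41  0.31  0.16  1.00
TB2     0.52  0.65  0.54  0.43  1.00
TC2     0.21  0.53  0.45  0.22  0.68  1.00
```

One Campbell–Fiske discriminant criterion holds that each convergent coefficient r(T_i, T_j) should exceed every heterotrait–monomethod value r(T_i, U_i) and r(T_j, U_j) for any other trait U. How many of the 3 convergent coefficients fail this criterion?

3

Each convergent coefficient versus the relevant comparison correlations:
TA (methods 1·2): 0.41 vs {0.43, 0.43, 0.25, 0.22} → fail.
TB (methods 1·2): 0.65 vs {0.43, 0.43, 0.45, 0.68} → fail.
TC (methods 1·2): 0.45 vs {0.25, 0.22, 0.45, 0.68} → fail.
3 of 3 fail.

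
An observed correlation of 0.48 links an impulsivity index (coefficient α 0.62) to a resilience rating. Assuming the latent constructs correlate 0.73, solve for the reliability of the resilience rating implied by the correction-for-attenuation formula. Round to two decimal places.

0.70

r_true = r_obs / √(r_xx · r_yy) ⇒ 0.73 = 0.48 / √(0.62 · r_yy).
√(0.62 · r_yy) = 0.48 / 0.73 = 0.6575; 0.62 · r_yy = 0.4323; r_yy = 0.4323 / 0.62 ≈ 0.70.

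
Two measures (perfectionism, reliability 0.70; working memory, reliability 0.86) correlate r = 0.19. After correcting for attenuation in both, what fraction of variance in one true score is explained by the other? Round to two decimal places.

0.06

Disattenuated r = 0.19 / √(0.70 × 0.86) = 0.19 / 0.7759 = 0.2449.
Shared true-score variance = 0.2449² = 0.0600 ≈ 0.06.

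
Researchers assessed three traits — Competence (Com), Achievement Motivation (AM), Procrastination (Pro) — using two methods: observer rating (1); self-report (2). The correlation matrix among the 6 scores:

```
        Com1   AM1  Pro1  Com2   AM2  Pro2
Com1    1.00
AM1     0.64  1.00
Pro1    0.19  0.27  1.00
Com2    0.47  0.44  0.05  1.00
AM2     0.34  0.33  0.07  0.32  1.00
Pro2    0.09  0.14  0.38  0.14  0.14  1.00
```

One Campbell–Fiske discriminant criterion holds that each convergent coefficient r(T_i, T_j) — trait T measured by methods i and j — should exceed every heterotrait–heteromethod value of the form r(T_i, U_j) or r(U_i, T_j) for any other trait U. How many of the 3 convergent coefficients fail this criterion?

1

Convergent coefficients and their comparison sets:
Com (methods 1·2): 0.47 vs {0.34, 0.44, 0.09, 0.05} → pass.
AM (methods 1·2): 0.33 vs {0.44, 0.34, 0.14, 0.07} → fail.
Pro (methods 1·2): 0.38 vs {0.05, 0.09, 0.07, 0.14} → pass.
1 of 3 fail.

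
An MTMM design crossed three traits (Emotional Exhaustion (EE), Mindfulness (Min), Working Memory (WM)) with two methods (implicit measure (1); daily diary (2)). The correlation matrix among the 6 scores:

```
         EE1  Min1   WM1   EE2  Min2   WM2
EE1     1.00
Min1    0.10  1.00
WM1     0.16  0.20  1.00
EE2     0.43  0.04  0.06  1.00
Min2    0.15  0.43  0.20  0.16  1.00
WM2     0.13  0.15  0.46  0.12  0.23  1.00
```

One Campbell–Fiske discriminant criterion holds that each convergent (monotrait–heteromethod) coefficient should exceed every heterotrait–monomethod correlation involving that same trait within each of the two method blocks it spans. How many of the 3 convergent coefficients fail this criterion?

0

Checking each validity diagonal entry against its comparison values:
EE (methods 1·2): 0.43 vs {0.10, 0.16, 0.16, 0.12} → pass.
Min (methods 1·2): 0.43 vs {0.10, 0.16, 0.20, 0.23} → pass.
WM (methods 1·2): 0.46 vs {0.16, 0.12, 0.20, 0.23} → pass.
0 of 3 fail.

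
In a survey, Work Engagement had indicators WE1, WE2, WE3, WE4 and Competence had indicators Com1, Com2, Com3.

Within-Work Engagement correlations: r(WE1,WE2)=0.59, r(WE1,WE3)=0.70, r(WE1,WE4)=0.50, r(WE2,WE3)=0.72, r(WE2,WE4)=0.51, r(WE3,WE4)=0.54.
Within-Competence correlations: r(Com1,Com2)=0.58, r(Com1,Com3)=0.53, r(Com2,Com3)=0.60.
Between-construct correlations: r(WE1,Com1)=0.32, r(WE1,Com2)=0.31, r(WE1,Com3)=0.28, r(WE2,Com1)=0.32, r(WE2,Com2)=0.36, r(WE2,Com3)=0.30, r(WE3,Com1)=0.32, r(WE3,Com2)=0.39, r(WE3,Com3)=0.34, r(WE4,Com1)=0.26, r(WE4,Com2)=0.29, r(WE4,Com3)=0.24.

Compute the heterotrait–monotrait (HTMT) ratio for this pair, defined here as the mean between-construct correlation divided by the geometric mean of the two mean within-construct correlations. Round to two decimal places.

0.53

Between-construct mean = 3.73/12 = 0.3108.
Mean within-WE = 3.56/6 = 0.5933; mean within-Com = 1.71/3 = 0.5700.
Geometric mean = √(0.5933 × 0.5700) = 0.5815.
HTMT = 0.3108 / 0.5815 = 0.53.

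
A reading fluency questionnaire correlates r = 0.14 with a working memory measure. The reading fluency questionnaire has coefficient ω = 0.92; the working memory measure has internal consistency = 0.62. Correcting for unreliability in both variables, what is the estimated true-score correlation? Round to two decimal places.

0.19

r_true = r_obs / √(r_xx · r_yy) = 0.14 / √(0.92 × 0.62) = 0.14 / √0.5704 = 0.14 / 0.7552 ≈ 0.19.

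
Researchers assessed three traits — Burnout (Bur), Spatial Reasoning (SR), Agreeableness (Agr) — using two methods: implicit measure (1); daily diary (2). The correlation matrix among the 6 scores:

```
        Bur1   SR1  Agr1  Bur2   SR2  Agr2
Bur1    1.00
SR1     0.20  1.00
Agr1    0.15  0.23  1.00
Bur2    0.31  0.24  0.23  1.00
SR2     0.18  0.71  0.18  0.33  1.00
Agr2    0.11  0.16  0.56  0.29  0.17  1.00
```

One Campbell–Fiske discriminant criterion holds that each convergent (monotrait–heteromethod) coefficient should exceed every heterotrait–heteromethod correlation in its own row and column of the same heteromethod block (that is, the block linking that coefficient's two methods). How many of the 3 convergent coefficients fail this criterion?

0

Each convergent coefficient versus the relevant comparison correlations:
Bur (methods 1·2): 0.31 vs {0.18, 0.24, 0.11, 0.23} → pass.
SR (methods 1·2): 0.71 vs {0.24, 0.18, 0.16, 0.18} → pass.
Agr (methods 1·2): 0.56 vs {0.23, 0.11, 0.18, 0.16} → pass.
0 of 3 fail.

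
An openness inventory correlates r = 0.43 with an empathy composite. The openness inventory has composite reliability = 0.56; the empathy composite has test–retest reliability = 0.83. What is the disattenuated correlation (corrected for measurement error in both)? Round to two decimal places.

0.63

r_true = r_obs / √(r_xx · r_yy) = 0.43 / √(0.56 × 0.83) = 0.43 / √0.4648 = 0.43 / 0.6818 ≈ 0.63.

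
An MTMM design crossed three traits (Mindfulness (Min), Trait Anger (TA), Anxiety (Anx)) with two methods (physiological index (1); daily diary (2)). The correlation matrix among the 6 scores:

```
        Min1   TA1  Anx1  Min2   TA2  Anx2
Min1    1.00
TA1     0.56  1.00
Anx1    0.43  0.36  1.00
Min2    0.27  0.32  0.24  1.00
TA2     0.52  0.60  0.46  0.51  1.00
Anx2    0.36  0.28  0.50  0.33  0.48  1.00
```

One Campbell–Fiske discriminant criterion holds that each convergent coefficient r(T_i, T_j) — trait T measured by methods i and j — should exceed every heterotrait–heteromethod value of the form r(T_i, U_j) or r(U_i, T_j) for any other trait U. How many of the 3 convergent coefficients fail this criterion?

1

Checking each validity diagonal entry against its comparison values:
Min (methods 1·2): 0.27 vs {0.52, 0.32, 0.36, 0.24} → fail.
TA (methods 1·2): 0.60 vs {0.32, 0.52, 0.28, 0.46} → pass.
Anx (methods 1·2): 0.50 vs {0.24, 0.36, 0.46, 0.28} → pass.
1 of 3 fail.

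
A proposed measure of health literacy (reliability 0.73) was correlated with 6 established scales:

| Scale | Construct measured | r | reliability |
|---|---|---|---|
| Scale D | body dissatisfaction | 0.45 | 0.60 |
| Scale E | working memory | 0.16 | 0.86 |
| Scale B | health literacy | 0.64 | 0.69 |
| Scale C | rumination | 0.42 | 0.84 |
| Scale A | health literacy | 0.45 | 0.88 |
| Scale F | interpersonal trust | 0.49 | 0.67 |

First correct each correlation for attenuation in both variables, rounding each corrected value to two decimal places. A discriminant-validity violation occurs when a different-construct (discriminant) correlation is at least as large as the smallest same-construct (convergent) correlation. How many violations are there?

Disattenuated r (r / √(r_scale · r_new)):
  Scale D (disc): 0.45 / √(0.60·0.73) = 0.68
  Scale E (disc): 0.16 / √(0.86·0.73) = 0.20
  Scale B (conv): 0.64 / √(0.69·0.73) = 0.90
  Scale C (disc): 0.42 / √(0.84·0.73) = 0.54
  Scale A (conv): 0.45 / √(0.88·0.73) = 0.56
  Scale F (disc): 0.49 / √(0.67·0.73) = 0.70
Smallest convergent = 0.56. Discriminant values: 0.68, 0.20, 0.54, 0.70; count ≥ 0.56 → 2.

2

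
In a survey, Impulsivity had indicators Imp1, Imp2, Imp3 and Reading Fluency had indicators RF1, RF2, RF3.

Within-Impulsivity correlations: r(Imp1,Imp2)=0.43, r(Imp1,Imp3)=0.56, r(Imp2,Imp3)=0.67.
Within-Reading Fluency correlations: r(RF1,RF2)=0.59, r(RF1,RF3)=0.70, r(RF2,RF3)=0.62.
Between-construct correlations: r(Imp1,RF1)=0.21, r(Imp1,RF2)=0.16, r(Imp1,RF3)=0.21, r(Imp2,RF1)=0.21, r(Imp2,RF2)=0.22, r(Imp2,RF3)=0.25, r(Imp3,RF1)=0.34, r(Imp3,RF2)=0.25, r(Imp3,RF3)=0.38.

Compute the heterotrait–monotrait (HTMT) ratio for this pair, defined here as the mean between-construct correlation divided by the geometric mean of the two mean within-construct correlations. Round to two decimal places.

0.42

Mean between = 2.23/9 = 0.2478.
Mean within-Imp = 1.66/3 = 0.5533; mean within-RF = 1.91/3 = 0.6367.
Geometric mean = √(0.5533 × 0.6367) = 0.5935.
HTMT = 0.2478 / 0.5935 = 0.42.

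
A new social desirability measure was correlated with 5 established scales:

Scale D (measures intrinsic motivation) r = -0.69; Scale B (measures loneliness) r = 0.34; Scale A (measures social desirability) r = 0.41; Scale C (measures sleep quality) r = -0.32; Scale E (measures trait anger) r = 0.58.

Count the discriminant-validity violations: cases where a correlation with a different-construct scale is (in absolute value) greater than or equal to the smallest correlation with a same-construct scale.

Convergent (same construct = social desirability): Scale A.
Smallest convergent = 0.41. Discriminant |r|: 0.69, 0.34, 0.32, 0.58; count ≥ 0.41 → 2.

2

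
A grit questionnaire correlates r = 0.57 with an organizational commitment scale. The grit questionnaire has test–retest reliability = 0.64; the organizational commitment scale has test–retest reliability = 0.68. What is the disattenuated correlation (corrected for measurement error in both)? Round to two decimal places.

r_true = r_obs / √(r_xx · r_yy) = 0.57 / √(0.64 × 0.68) = 0.57 / √0.4352 = 0.57 / 0.6597 ≈ 0.86.

0.86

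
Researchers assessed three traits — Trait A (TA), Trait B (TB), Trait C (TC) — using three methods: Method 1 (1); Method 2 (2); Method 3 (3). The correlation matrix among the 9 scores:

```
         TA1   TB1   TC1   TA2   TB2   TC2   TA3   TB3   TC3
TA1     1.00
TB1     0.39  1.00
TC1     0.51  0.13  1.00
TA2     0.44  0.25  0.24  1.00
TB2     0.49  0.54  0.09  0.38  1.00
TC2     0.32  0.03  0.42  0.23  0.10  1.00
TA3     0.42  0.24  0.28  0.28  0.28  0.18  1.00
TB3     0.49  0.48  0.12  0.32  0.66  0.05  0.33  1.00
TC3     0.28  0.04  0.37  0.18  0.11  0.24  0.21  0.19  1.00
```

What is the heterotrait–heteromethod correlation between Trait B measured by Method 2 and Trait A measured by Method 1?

0.49

Different traits and methods: r(TB2, TA1) = 0.49.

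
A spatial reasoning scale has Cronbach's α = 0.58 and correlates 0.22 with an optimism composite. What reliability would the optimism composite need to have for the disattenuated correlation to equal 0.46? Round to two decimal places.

0.39

r_true = r_obs / √(r_xx · r_yy) ⇒ 0.46 = 0.22 / √(0.58 · r_yy).
√(0.58 · r_yy) = 0.22 / 0.46 = 0.4783; 0.58 · r_yy = 0.2288; r_yy = 0.2288 / 0.58 ≈ 0.39.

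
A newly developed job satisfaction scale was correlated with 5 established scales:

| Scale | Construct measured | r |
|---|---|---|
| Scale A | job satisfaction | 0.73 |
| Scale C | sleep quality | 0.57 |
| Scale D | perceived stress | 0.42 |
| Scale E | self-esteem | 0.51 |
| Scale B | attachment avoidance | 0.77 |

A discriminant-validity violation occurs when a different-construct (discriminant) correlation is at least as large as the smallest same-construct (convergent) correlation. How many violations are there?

1

Convergent (same construct = job satisfaction): Scale A.
Smallest convergent = 0.73. Discriminant values: 0.57, 0.42, 0.51, 0.77; count ≥ 0.73 → 1.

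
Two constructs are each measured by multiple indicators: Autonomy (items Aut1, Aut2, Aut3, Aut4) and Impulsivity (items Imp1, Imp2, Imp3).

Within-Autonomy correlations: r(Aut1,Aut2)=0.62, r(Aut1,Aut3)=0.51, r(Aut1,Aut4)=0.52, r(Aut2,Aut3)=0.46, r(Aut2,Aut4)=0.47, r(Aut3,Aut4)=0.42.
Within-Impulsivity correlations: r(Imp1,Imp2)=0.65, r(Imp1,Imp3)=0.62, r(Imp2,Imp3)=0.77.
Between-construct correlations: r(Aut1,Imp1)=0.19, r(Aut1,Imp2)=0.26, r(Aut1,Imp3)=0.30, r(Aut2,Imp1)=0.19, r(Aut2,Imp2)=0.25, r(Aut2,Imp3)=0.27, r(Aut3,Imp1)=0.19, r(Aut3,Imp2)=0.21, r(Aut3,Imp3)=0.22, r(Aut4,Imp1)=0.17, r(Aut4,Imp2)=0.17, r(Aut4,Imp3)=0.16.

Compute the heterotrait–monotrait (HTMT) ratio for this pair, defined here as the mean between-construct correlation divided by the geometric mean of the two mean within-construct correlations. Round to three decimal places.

0.369

Mean between = 2.58/12 = 0.2150.
Mean within-Aut = 3.00/6 = 0.5000; mean within-Imp = 2.04/3 = 0.6800.
Geometric mean = √(0.5000 × 0.6800) = 0.5831.
HTMT = 0.2150 / 0.5831 = 0.369.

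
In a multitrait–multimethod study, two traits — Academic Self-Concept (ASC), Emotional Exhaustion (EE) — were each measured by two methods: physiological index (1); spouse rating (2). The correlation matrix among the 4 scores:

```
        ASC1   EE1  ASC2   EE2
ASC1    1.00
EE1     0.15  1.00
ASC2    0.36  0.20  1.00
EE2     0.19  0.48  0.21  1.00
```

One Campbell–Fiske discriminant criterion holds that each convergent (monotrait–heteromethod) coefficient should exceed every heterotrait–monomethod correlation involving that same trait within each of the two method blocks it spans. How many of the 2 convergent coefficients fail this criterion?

0

Each convergent coefficient versus the relevant comparison correlations:
ASC (methods 1·2): 0.36 vs {0.15, 0.21} → pass.
EE (methods 1·2): 0.48 vs {0.15, 0.21} → pass.
0 of 2 fail.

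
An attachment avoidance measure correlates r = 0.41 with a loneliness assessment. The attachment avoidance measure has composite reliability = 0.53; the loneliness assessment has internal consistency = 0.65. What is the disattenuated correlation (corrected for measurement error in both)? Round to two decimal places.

0.70

r_true = r_obs / √(r_xx · r_yy) = 0.41 / √(0.53 × 0.65) = 0.41 / √0.3445 = 0.41 / 0.5869 ≈ 0.70.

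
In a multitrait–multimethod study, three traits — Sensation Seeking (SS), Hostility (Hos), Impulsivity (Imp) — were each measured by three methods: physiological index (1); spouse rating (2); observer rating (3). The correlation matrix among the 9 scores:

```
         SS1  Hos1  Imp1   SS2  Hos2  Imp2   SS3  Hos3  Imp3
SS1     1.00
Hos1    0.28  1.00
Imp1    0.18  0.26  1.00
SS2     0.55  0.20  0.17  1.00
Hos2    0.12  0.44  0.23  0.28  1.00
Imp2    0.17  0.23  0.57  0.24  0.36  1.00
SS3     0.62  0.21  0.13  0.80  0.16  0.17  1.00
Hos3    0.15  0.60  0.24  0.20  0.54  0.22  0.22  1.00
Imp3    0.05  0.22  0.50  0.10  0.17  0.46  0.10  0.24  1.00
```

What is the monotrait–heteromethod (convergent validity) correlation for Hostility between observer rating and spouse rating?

0.54

Same trait (Hos), different methods: r(Hos3, Hos2) = 0.54.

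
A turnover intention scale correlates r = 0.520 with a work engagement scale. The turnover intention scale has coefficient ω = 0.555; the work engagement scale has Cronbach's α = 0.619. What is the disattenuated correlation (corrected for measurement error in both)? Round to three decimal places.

r_true = r_obs / √(r_xx · r_yy) = 0.520 / √(0.555 × 0.619) = 0.520 / √0.343545 = 0.520 / 0.5861 ≈ 0.887.

0.887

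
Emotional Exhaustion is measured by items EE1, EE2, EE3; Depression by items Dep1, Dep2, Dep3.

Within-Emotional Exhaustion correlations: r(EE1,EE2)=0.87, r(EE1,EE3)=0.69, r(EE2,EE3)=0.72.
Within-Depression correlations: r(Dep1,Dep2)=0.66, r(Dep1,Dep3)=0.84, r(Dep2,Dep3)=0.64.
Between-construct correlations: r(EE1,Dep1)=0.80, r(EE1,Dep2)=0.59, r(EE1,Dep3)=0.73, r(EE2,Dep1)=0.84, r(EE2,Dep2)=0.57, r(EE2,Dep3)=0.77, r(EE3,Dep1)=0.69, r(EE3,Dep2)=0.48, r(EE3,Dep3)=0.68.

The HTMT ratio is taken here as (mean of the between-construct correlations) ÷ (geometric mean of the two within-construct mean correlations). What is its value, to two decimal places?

Mean between = 6.15/9 = 0.6833.
Mean within-EE = 2.28/3 = 0.7600; mean within-Dep = 2.14/3 = 0.7133.
Geometric mean = √(0.7600 × 0.7133) = 0.7363.
HTMT = 0.6833 / 0.7363 = 0.93.

0.93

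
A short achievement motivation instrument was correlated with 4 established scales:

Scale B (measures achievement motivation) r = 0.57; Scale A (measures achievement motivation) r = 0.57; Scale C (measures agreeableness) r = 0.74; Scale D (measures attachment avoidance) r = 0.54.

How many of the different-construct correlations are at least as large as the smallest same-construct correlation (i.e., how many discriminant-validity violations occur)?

1

Convergent (same construct = achievement motivation): Scale B, Scale A.
Smallest convergent = 0.57. Discriminant values: 0.74, 0.54; count ≥ 0.57 → 1.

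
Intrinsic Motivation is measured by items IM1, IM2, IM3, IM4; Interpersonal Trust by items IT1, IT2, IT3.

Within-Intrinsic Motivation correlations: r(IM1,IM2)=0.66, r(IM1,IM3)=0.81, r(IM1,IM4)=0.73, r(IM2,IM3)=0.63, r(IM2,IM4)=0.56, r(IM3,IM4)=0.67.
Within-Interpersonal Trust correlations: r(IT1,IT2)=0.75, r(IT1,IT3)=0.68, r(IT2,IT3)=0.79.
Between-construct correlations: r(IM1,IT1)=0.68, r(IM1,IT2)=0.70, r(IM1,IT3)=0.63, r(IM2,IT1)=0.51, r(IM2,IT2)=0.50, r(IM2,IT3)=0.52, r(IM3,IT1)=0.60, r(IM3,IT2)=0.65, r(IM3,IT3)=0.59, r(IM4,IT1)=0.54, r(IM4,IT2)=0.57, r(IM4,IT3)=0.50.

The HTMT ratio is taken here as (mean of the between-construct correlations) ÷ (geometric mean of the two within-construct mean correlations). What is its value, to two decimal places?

0.82

Mean heterotrait r = 6.99/12 = 0.5825.
Mean within-IM = 4.06/6 = 0.6767; mean within-IT = 2.22/3 = 0.7400.
Geometric mean = √(0.6767 × 0.7400) = 0.7076.
HTMT = 0.5825 / 0.7076 = 0.82.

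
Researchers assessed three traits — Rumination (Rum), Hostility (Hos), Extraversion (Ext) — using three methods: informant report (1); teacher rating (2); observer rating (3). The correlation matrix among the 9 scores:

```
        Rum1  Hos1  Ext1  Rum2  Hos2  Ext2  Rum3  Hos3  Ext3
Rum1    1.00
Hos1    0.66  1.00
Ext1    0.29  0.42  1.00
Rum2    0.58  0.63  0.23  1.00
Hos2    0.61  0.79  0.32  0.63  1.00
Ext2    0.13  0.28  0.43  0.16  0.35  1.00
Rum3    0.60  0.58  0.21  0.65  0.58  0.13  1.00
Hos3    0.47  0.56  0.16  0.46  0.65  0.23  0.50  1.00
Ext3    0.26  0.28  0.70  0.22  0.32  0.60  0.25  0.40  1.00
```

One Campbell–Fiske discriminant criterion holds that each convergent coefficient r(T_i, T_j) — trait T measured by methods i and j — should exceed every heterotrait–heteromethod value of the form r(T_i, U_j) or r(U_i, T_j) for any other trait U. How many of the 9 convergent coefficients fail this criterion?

2

Checking each validity diagonal entry against its comparison values:
Rum (methods 1·2): 0.58 vs {0.61, 0.63, 0.13, 0.23} → fail.
Rum (methods 1·3): 0.60 vs {0.47, 0.58, 0.26, 0.21} → pass.
Rum (methods 2·3): 0.65 vs {0.46, 0.58, 0.22, 0.13} → pass.
Hos (methods 1·2): 0.79 vs {0.63, 0.61, 0.28, 0.32} → pass.
Hos (methods 1·3): 0.56 vs {0.58, 0.47, 0.28, 0.16} → fail.
Hos (methods 2·3): 0.65 vs {0.58, 0.46, 0.32, 0.23} → pass.
Ext (methods 1·2): 0.43 vs {0.23, 0.13, 0.32, 0.28} → pass.
Ext (methods 1·3): 0.70 vs {0.21, 0.26, 0.16, 0.28} → pass.
Ext (methods 2·3): 0.60 vs {0.13, 0.22, 0.23, 0.32} → pass.
2 of 9 fail.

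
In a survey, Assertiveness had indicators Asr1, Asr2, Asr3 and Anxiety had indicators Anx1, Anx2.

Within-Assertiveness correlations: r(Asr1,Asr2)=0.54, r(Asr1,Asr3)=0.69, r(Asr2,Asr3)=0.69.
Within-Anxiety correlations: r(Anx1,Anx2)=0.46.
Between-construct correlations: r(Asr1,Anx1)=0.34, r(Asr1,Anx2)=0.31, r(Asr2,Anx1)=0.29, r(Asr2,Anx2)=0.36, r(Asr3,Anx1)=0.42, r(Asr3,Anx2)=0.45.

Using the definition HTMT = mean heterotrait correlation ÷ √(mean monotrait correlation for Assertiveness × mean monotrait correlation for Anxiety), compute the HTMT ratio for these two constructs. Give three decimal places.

0.667

Mean between = 2.17/6 = 0.3617.
Mean within-Asr = 1.92/3 = 0.6400; mean within-Anx = 0.46/1 = 0.4600.
Geometric mean = √(0.6400 × 0.4600) = 0.5426.
HTMT = 0.3617 / 0.5426 = 0.667.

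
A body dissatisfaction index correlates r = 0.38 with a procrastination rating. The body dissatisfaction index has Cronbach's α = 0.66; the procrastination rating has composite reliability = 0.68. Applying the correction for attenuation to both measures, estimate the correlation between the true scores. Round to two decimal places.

0.57

r_true = r_obs / √(r_xx · r_yy) = 0.38 / √(0.66 × 0.68) = 0.38 / √0.4488 = 0.38 / 0.6699 ≈ 0.57.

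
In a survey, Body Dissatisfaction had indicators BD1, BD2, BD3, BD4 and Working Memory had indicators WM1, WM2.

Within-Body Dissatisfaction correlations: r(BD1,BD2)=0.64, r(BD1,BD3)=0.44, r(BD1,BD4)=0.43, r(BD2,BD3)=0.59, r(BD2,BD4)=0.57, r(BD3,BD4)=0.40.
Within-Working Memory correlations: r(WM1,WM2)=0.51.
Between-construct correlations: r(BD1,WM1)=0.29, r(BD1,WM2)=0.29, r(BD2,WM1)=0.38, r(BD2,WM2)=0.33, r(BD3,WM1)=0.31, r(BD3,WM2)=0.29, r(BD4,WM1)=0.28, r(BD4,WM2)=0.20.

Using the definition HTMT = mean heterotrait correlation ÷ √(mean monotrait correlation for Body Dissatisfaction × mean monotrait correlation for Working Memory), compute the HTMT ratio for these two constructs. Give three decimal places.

0.580

Mean heterotrait r = 2.37/8 = 0.2963.
Mean within-BD = 3.07/6 = 0.5117; mean within-WM = 0.51/1 = 0.5100.
Geometric mean = √(0.5117 × 0.5100) = 0.5108.
HTMT = 0.2963 / 0.5108 = 0.580.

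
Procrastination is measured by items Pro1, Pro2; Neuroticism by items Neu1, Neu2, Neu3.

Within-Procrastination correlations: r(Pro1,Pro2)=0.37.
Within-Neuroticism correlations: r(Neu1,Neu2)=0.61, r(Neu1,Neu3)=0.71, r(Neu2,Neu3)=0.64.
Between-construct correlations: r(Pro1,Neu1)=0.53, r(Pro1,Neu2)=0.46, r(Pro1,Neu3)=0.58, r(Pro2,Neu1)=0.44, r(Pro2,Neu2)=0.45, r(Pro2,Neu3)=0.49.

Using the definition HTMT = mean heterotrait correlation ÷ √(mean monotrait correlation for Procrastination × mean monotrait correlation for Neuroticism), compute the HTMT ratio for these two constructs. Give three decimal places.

Mean between = 2.95/6 = 0.4917.
Mean within-Pro = 0.37/1 = 0.3700; mean within-Neu = 1.96/3 = 0.6533.
Geometric mean = √(0.3700 × 0.6533) = 0.4917.
HTMT = 0.4917 / 0.4917 = 1.000.

1.000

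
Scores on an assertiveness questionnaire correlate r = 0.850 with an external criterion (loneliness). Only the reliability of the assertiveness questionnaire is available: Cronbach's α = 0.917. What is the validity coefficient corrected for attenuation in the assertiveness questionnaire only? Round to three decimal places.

Single correction: r_c = r_obs / √r_xx = 0.850 / √0.917 = 0.850 / 0.9576 ≈ 0.888.

0.888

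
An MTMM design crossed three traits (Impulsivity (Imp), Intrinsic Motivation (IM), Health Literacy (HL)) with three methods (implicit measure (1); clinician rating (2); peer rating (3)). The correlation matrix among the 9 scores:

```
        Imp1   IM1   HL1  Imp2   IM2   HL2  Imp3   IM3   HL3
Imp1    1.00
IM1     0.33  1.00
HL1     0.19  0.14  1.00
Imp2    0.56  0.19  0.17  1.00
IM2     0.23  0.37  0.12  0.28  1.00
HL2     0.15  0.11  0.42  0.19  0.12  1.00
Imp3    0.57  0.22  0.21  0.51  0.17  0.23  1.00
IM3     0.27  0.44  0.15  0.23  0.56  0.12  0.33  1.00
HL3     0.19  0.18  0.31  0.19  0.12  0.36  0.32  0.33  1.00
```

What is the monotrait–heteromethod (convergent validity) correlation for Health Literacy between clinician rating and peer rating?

Same trait (HL), different methods: r(HL2, HL3) = 0.36.

0.36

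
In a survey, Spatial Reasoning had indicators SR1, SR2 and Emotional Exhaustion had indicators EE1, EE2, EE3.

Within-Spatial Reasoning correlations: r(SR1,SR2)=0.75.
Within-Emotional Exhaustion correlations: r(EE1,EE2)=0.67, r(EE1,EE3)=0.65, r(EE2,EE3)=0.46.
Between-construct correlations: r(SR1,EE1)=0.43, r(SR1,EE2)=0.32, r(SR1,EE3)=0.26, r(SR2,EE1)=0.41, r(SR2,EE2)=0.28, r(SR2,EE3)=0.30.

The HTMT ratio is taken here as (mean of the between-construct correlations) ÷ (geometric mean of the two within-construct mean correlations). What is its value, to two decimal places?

Mean heterotrait r = 2.00/6 = 0.3333.
Mean within-SR = 0.75/1 = 0.7500; mean within-EE = 1.78/3 = 0.5933.
Geometric mean = √(0.7500 × 0.5933) = 0.6671.
HTMT = 0.3333 / 0.6671 = 0.50.

0.50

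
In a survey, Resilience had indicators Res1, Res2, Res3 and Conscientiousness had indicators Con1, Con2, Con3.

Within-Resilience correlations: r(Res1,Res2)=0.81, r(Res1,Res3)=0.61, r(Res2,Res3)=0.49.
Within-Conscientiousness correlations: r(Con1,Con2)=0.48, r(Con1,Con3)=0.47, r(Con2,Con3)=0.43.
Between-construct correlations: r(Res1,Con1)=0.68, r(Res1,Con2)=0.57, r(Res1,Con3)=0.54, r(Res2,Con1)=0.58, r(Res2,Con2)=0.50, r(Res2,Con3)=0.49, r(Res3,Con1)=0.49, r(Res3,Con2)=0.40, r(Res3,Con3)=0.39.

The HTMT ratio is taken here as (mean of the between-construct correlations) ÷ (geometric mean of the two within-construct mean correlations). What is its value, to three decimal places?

0.953

Mean heterotrait r = 4.64/9 = 0.5156.
Mean within-Res = 1.91/3 = 0.6367; mean within-Con = 1.38/3 = 0.4600.
Geometric mean = √(0.6367 × 0.4600) = 0.5412.
HTMT = 0.5156 / 0.5412 = 0.953.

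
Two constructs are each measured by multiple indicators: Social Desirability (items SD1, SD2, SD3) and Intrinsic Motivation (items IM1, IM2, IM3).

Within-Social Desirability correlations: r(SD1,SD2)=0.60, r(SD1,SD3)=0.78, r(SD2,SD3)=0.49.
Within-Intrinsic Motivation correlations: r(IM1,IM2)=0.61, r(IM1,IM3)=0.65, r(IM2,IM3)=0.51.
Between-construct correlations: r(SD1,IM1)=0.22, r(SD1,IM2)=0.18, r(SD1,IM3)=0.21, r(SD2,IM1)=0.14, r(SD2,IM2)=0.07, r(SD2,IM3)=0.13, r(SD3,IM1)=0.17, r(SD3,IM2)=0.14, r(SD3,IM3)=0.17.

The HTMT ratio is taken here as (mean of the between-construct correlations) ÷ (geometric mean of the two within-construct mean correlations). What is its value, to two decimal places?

Mean between = 1.43/9 = 0.1589.
Mean within-SD = 1.87/3 = 0.6233; mean within-IM = 1.77/3 = 0.5900.
Geometric mean = √(0.6233 × 0.5900) = 0.6064.
HTMT = 0.1589 / 0.6064 = 0.26.

0.26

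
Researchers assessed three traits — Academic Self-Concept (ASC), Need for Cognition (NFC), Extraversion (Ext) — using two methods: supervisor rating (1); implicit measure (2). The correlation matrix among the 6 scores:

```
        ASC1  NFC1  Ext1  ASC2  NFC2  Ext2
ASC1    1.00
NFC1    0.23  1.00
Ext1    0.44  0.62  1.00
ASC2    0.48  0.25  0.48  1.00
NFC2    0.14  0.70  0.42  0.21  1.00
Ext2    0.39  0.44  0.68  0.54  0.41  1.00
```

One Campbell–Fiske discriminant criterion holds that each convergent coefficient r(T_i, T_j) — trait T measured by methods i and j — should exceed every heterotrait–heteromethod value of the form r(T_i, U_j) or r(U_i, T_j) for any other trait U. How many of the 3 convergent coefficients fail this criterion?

1

Convergent coefficients and their comparison sets:
ASC (methods 1·2): 0.48 vs {0.14, 0.25, 0.39, 0.48} → fail.
NFC (methods 1·2): 0.70 vs {0.25, 0.14, 0.44, 0.42} → pass.
Ext (methods 1·2): 0.68 vs {0.48, 0.39, 0.42, 0.44} → pass.
1 of 3 fail.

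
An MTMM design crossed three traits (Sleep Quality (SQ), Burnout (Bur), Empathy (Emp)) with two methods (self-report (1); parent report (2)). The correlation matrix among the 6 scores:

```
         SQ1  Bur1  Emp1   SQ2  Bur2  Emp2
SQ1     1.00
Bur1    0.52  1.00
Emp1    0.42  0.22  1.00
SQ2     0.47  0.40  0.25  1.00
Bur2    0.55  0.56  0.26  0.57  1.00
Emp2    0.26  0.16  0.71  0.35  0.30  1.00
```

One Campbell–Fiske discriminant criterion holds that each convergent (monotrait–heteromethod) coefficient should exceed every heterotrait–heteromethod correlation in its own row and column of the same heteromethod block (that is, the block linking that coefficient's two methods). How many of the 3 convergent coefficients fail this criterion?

1

Each convergent coefficient versus the relevant comparison correlations:
SQ (methods 1·2): 0.47 vs {0.55, 0.40, 0.26, 0.25} → fail.
Bur (methods 1·2): 0.56 vs {0.40, 0.55, 0.16, 0.26} → pass.
Emp (methods 1·2): 0.71 vs {0.25, 0.26, 0.26, 0.16} → pass.
1 of 3 fail.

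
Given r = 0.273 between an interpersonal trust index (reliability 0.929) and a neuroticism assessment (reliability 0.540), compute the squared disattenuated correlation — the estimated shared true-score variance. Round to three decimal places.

0.149

Disattenuated r = 0.273 / √(0.929 × 0.540) = 0.273 / 0.7083 = 0.3854.
Shared true-score variance = 0.3854² = 0.1485 ≈ 0.149.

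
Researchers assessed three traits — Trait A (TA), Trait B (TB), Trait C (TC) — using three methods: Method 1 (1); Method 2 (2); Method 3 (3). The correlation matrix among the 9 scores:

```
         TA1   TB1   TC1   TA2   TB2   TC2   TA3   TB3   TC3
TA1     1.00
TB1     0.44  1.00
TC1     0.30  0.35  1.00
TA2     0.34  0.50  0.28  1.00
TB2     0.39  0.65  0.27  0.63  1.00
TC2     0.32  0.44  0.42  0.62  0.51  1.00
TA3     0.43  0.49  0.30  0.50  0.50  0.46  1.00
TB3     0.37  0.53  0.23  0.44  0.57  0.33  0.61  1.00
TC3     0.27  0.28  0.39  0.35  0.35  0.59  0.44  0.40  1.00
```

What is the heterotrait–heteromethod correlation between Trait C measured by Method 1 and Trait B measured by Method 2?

Different traits and methods: r(TC1, TB2) = 0.27.

0.27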